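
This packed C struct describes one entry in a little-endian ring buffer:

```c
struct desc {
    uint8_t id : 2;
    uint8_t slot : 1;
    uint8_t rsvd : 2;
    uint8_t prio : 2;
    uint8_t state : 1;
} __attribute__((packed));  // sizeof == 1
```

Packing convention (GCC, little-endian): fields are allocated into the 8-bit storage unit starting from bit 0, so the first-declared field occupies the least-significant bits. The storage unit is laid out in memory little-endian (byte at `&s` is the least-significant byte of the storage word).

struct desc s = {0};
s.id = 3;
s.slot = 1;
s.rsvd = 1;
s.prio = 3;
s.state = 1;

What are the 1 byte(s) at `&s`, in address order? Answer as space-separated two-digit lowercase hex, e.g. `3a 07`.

id:2 = 3 → 0x3 << 0 → word 0x03
slot:1 = 1 → 0x1 << 2 → word 0x07
rsvd:2 = 1 → 0x1 << 3 → word 0x0f
prio:2 = 3 → 0x3 << 5 → word 0x6f
state:1 = 1 → 0x1 << 7 → word 0xef
word = 0xef → little-endian bytes:
  [0]=0xef

ef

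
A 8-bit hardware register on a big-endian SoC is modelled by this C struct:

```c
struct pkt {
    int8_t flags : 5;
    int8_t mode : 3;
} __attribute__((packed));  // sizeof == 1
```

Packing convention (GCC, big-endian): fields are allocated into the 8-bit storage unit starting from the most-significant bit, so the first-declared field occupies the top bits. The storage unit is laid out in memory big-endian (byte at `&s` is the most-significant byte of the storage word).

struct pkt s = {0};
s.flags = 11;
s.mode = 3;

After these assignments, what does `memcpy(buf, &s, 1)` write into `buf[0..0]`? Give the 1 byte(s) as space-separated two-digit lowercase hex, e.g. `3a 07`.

flags:5 = 11 → 0xb << 3 → word 0x58
mode:3 = 3 → 0x3 << 0 → word 0x5b
word = 0x5b → big-endian bytes:
  [0]=0x5b

5b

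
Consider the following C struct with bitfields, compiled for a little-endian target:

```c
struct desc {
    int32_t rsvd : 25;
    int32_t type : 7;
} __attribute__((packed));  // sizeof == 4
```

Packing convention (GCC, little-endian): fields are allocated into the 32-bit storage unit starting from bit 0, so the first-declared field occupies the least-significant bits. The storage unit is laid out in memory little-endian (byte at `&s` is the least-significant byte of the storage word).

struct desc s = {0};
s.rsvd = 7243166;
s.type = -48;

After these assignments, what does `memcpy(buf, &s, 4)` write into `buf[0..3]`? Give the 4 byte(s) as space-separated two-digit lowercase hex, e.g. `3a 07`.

rsvd (25b) val=7243166 bits=0x6e859e at bit 0: 0x006e859e
type (7b) val=-48 bits=0x50 at bit 25: 0xa06e859e
word = 0xa06e859e → little-endian bytes:
  [0]=0x9e  [1]=0x85  [2]=0x6e  [3]=0xa0

9e 85 6e a0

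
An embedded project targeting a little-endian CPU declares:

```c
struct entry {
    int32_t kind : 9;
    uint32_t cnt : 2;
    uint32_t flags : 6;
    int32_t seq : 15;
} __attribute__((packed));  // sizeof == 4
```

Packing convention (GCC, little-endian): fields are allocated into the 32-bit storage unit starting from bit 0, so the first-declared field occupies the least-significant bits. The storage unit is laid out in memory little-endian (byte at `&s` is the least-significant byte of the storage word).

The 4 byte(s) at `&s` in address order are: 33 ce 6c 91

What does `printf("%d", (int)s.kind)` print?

[0]=0x33 [1]=0xce [2]=0x6c [3]=0x91 (little-endian) → word 0x916cce33
kind:9 @ bit 0 → (0x916cce33>>0)&0x1ff = 0x33  ←
cnt:2 @ bit 9 → (0x916cce33>>9)&0x3 = 0x3
flags:6 @ bit 11 → (0x916cce33>>11)&0x3f = 0x19
seq:15 @ bit 17 → (0x916cce33>>17)&0x7fff = 0x48b6
kind signed 9b, MSB=0: value = 51

51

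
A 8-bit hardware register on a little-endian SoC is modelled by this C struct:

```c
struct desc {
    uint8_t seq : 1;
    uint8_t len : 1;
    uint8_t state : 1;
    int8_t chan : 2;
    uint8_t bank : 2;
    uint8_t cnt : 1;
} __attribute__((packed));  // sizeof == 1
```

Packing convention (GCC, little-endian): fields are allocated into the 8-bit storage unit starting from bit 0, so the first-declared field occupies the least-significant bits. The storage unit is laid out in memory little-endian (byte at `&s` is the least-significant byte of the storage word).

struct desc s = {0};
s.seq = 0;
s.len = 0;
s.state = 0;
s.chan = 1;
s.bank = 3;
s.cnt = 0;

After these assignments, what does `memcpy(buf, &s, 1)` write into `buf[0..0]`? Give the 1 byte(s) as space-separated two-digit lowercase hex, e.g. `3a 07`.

68

[0+:1] seq=0 & 0x1 = 0x0; word=0x00
[1+:1] len=0 & 0x1 = 0x0; word=0x00
[2+:1] state=0 & 0x1 = 0x0; word=0x00
[3+:2] chan=1 & 0x3 = 0x1; word=0x08
[5+:2] bank=3 & 0x3 = 0x3; word=0x68
[7+:1] cnt=0 & 0x1 = 0x0; word=0x68
word = 0x68 → little-endian bytes:
  [0]=0x68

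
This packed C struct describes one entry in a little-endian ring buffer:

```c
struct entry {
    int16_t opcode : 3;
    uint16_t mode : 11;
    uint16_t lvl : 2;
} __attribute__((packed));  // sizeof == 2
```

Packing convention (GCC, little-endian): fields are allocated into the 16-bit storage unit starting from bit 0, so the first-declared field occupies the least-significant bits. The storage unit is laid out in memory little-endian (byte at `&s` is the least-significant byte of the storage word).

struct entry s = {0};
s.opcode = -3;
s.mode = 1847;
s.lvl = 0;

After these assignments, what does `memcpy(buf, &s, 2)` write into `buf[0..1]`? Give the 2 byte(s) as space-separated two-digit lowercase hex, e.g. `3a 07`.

bd 39

opcode:3 = -3 → 0x5 << 0 → word 0x0005
mode:11 = 1847 → 0x737 << 3 → word 0x39bd
lvl:2 = 0 → 0x0 << 14 → word 0x39bd
word = 0x39bd → little-endian bytes:
  [0]=0xbd  [1]=0x39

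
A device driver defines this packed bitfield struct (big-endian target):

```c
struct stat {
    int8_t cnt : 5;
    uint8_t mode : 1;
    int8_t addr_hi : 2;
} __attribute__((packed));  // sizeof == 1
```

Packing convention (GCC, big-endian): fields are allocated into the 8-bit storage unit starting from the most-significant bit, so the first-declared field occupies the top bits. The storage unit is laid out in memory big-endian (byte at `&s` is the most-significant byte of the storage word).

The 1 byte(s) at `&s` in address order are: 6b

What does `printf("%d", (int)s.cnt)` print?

[0]=0x6b (big-endian) → word 0x6b
cnt:5 @ bit 3 → (0x6b>>3)&0x1f = 0xd  ←
mode:1 @ bit 2 → (0x6b>>2)&0x1 = 0x0
addr_hi:2 @ bit 0 → (0x6b>>0)&0x3 = 0x3
cnt signed 5b, MSB=0: value = 13

13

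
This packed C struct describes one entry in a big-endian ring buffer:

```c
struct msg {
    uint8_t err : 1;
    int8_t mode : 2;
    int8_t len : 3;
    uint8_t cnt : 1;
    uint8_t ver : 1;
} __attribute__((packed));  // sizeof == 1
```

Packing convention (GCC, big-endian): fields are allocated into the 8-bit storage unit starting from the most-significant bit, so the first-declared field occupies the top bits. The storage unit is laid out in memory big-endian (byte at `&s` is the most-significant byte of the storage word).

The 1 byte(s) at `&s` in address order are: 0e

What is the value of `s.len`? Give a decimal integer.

[0]=0x0e (big-endian) → word 0x0e
err:1 @ bit 7 → (0x0e>>7)&0x1 = 0x0
mode:2 @ bit 5 → (0x0e>>5)&0x3 = 0x0
len:3 @ bit 2 → (0x0e>>2)&0x7 = 0x3  ←
cnt:1 @ bit 1 → (0x0e>>1)&0x1 = 0x1
ver:1 @ bit 0 → (0x0e>>0)&0x1 = 0x0
len signed 3b, MSB=0: value = 3

3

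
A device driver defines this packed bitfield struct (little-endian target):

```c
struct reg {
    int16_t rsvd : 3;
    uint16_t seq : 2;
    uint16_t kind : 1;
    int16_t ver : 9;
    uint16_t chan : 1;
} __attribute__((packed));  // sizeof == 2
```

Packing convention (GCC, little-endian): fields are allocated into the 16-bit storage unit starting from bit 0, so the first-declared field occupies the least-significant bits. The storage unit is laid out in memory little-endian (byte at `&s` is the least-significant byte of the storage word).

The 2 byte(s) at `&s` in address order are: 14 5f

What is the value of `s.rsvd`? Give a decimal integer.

-4

[0]=0x14 [1]=0x5f (little-endian) → word 0x5f14
rsvd [0+:3] = (word>>0) & 0x7 = 4  ←
seq [3+:2] = (word>>3) & 0x3 = 2
kind [5+:1] = (word>>5) & 0x1 = 0
ver [6+:9] = (word>>6) & 0x1ff = 380
chan [15+:1] = (word>>15) & 0x1 = 0
rsvd signed 3b, MSB=1: 4 - 8 = -4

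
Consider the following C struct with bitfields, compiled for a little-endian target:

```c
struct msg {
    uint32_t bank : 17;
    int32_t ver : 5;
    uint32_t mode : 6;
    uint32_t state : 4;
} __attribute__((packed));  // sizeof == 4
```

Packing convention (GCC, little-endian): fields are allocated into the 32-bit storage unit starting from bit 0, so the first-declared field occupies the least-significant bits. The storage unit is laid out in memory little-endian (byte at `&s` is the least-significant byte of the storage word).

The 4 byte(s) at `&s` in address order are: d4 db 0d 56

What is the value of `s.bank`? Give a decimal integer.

121812

[0]=0xd4 [1]=0xdb [2]=0x0d [3]=0x56 (little-endian) → word 0x560ddbd4
bank [0+:17] = (word>>0) & 0x1ffff = 121812  ←
ver [17+:5] = (word>>17) & 0x1f = 6
mode [22+:6] = (word>>22) & 0x3f = 24
state [28+:4] = (word>>28) & 0xf = 5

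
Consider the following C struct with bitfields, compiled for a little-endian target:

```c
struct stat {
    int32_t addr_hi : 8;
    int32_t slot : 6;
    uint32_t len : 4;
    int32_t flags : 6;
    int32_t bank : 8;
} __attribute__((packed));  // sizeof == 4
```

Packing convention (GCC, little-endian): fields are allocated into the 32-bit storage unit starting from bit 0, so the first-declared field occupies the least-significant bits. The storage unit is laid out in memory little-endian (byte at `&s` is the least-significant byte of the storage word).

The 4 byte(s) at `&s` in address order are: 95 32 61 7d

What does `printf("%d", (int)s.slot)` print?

-14

[0]=0x95 [1]=0x32 [2]=0x61 [3]=0x7d (little-endian) → word 0x7d613295
addr_hi [0+:8] = (word>>0) & 0xff = 149
slot [8+:6] = (word>>8) & 0x3f = 50  ←
len [14+:4] = (word>>14) & 0xf = 4
flags [18+:6] = (word>>18) & 0x3f = 24
bank [24+:8] = (word>>24) & 0xff = 125
slot signed 6b, MSB=1: 50 - 64 = -14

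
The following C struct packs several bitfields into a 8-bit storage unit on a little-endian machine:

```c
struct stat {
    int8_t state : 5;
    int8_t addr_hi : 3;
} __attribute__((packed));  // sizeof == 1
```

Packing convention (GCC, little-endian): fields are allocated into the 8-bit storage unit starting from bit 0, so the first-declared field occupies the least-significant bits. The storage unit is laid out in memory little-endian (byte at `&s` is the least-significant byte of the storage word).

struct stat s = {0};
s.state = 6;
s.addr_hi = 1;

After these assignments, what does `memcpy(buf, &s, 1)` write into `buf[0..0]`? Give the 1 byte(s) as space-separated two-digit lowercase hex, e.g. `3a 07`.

state:5 = 6 → 0x6 << 0 → word 0x06
addr_hi:3 = 1 → 0x1 << 5 → word 0x26
word = 0x26 → little-endian bytes:
  [0]=0x26

26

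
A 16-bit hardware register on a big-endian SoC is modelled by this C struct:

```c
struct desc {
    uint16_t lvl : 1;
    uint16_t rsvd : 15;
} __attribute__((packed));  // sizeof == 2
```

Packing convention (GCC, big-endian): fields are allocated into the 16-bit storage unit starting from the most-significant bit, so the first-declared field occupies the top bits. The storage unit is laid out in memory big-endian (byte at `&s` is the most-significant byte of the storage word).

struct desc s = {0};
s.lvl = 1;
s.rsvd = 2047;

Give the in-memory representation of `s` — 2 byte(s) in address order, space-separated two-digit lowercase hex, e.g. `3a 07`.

87 ff

lvl:1 = 1 → 0x1 << 15 → word 0x8000
rsvd:15 = 2047 → 0x7ff << 0 → word 0x87ff
word = 0x87ff → big-endian bytes:
  [0]=0x87  [1]=0xff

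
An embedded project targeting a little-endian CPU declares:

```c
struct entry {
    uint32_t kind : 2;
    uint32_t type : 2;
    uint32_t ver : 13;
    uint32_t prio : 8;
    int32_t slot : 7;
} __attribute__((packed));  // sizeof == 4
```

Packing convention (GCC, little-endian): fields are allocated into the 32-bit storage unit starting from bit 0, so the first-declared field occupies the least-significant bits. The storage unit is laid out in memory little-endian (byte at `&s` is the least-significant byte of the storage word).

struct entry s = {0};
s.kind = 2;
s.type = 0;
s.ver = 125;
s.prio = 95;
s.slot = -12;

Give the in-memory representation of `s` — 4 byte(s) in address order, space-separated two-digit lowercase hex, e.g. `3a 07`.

d2 07 be e8

[0+:2] kind=2 & 0x3 = 0x2; word=0x00000002
[2+:2] type=0 & 0x3 = 0x0; word=0x00000002
[4+:13] ver=125 & 0x1fff = 0x7d; word=0x000007d2
[17+:8] prio=95 & 0xff = 0x5f; word=0x00be07d2
[25+:7] slot=-12 & 0x7f = 0x74; word=0xe8be07d2
word = 0xe8be07d2 → little-endian bytes:
  [0]=0xd2  [1]=0x07  [2]=0xbe  [3]=0xe8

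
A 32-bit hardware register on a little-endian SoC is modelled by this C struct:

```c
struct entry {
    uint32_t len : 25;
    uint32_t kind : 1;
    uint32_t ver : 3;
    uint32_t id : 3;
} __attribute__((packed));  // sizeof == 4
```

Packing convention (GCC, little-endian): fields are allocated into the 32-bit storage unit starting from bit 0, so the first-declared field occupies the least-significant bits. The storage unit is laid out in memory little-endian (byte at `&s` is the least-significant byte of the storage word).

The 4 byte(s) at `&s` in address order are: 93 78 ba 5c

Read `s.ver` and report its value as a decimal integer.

7

[0]=0x93 [1]=0x78 [2]=0xba [3]=0x5c (little-endian) → word 0x5cba7893
len:25 @ bit 0 → (0x5cba7893>>0)&0x1ffffff = 0xba7893
kind:1 @ bit 25 → (0x5cba7893>>25)&0x1 = 0x0
ver:3 @ bit 26 → (0x5cba7893>>26)&0x7 = 0x7  ←
id:3 @ bit 29 → (0x5cba7893>>29)&0x7 = 0x2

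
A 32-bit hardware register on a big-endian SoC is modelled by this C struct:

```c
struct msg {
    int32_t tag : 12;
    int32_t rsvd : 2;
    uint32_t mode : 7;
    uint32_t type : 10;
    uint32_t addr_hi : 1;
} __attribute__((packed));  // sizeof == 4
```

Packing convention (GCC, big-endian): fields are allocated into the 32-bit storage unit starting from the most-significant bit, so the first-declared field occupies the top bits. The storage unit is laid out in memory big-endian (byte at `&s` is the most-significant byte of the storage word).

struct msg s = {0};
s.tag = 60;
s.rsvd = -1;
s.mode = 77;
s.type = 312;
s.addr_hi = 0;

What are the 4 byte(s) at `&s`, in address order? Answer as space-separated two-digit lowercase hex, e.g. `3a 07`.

tag:12 = 60 → 0x3c << 20 → word 0x03c00000
rsvd:2 = -1 → 0x3 << 18 → word 0x03cc0000
mode:7 = 77 → 0x4d << 11 → word 0x03ce6800
type:10 = 312 → 0x138 << 1 → word 0x03ce6a70
addr_hi:1 = 0 → 0x0 << 0 → word 0x03ce6a70
word = 0x03ce6a70 → big-endian bytes:
  [0]=0x03  [1]=0xce  [2]=0x6a  [3]=0x70

03 ce 6a 70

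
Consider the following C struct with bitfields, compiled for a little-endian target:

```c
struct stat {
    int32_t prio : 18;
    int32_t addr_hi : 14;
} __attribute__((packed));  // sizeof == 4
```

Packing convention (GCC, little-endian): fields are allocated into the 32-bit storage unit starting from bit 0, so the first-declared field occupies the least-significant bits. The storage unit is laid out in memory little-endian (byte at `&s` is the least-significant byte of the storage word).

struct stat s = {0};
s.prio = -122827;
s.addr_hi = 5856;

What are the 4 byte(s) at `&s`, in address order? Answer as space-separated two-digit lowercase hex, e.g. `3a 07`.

35 20 82 5b

prio (18b) val=-122827 bits=0x22035 at bit 0: 0x00022035
addr_hi (14b) val=5856 bits=0x16e0 at bit 18: 0x5b822035
word = 0x5b822035 → little-endian bytes:
  [0]=0x35  [1]=0x20  [2]=0x82  [3]=0x5b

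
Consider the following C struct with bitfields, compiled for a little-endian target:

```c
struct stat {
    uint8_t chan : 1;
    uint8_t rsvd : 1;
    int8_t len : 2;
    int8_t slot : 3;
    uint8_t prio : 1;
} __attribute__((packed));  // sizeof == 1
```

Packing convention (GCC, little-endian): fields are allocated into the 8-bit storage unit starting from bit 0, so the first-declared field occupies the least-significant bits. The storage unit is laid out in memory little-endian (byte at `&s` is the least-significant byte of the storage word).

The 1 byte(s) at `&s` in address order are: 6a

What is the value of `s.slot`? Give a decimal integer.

-2

[0]=0x6a (little-endian) → word 0x6a
chan:1 @ bit 0 → (0x6a>>0)&0x1 = 0x0
rsvd:1 @ bit 1 → (0x6a>>1)&0x1 = 0x1
len:2 @ bit 2 → (0x6a>>2)&0x3 = 0x2
slot:3 @ bit 4 → (0x6a>>4)&0x7 = 0x6  ←
prio:1 @ bit 7 → (0x6a>>7)&0x1 = 0x0
slot signed 3b, MSB=1: 6 - 8 = -2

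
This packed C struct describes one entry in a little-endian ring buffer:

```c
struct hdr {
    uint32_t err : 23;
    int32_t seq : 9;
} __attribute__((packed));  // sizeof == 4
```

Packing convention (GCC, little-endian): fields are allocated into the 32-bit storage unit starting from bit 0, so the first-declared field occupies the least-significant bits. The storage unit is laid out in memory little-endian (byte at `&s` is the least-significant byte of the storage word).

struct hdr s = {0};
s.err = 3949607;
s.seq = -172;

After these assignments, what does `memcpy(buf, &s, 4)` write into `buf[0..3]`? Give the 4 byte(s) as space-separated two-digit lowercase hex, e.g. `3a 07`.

27 44 3c aa

err:23 = 3949607 → 0x3c4427 << 0 → word 0x003c4427
seq:9 = -172 → 0x154 << 23 → word 0xaa3c4427
word = 0xaa3c4427 → little-endian bytes:
  [0]=0x27  [1]=0x44  [2]=0x3c  [3]=0xaa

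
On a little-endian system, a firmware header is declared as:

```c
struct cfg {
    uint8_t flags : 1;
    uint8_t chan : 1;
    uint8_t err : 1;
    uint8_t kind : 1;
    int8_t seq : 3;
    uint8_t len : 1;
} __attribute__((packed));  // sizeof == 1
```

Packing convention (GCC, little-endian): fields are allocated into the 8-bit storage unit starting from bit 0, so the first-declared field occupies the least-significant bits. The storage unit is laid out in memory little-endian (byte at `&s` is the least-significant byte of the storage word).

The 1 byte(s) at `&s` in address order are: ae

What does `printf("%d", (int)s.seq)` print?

[0]=0xae (little-endian) → word 0xae
flags:1 @ bit 0 → (0xae>>0)&0x1 = 0x0
chan:1 @ bit 1 → (0xae>>1)&0x1 = 0x1
err:1 @ bit 2 → (0xae>>2)&0x1 = 0x1
kind:1 @ bit 3 → (0xae>>3)&0x1 = 0x1
seq:3 @ bit 4 → (0xae>>4)&0x7 = 0x2  ←
len:1 @ bit 7 → (0xae>>7)&0x1 = 0x1
seq signed 3b, MSB=0: value = 2

2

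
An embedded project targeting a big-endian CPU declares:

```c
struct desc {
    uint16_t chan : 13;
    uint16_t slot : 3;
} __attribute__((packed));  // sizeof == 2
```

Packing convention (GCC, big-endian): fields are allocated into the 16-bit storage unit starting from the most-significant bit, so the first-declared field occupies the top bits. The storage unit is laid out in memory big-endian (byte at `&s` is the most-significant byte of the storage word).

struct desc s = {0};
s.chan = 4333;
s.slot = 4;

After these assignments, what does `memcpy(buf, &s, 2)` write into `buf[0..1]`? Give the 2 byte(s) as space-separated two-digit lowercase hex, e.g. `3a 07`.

chan:13 = 4333 → 0x10ed << 3 → word 0x8768
slot:3 = 4 → 0x4 << 0 → word 0x876c
word = 0x876c → big-endian bytes:
  [0]=0x87  [1]=0x6c

87 6c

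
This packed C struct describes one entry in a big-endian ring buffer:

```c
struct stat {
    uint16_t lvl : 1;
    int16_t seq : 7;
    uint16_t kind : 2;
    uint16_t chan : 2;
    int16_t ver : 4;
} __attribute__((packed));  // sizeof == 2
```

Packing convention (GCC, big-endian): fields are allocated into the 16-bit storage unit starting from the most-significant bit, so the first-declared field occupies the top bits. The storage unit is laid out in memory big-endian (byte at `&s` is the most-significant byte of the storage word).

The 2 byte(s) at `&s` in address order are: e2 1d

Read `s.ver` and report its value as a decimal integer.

-3

[0]=0xe2 [1]=0x1d (big-endian) → word 0xe21d
lvl:1 @ bit 15 → (0xe21d>>15)&0x1 = 0x1
seq:7 @ bit 8 → (0xe21d>>8)&0x7f = 0x62
kind:2 @ bit 6 → (0xe21d>>6)&0x3 = 0x0
chan:2 @ bit 4 → (0xe21d>>4)&0x3 = 0x1
ver:4 @ bit 0 → (0xe21d>>0)&0xf = 0xd  ←
ver signed 4b, MSB=1: 13 - 16 = -3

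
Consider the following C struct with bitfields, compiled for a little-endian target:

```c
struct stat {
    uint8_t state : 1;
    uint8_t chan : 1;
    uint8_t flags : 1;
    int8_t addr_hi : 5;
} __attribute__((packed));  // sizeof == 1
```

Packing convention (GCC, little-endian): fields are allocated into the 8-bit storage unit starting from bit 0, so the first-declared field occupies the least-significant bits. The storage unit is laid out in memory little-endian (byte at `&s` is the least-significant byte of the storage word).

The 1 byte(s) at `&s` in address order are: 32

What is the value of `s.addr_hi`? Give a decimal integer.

[0]=0x32 (little-endian) → word 0x32
state [0+:1] = (word>>0) & 0x1 = 0
chan [1+:1] = (word>>1) & 0x1 = 1
flags [2+:1] = (word>>2) & 0x1 = 0
addr_hi [3+:5] = (word>>3) & 0x1f = 6  ←
addr_hi signed 5b, MSB=0: value = 6

6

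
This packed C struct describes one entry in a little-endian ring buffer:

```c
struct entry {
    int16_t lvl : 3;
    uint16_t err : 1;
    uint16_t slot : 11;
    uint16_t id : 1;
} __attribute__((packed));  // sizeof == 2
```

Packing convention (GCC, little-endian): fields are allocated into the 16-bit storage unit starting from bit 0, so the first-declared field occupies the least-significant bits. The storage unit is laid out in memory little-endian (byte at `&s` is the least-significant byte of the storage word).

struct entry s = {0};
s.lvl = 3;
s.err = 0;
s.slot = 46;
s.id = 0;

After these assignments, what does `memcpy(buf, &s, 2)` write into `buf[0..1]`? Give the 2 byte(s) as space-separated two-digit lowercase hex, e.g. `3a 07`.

e3 02

[0+:3] lvl=3 & 0x7 = 0x3; word=0x0003
[3+:1] err=0 & 0x1 = 0x0; word=0x0003
[4+:11] slot=46 & 0x7ff = 0x2e; word=0x02e3
[15+:1] id=0 & 0x1 = 0x0; word=0x02e3
word = 0x02e3 → little-endian bytes:
  [0]=0xe3  [1]=0x02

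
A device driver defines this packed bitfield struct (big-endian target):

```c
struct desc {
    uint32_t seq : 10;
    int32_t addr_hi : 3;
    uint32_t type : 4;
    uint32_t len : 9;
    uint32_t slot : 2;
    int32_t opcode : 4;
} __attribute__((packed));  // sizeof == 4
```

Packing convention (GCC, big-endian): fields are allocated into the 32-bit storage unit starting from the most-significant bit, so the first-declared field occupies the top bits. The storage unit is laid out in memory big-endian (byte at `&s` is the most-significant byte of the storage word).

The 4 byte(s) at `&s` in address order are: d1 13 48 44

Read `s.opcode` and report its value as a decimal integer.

4

[0]=0xd1 [1]=0x13 [2]=0x48 [3]=0x44 (big-endian) → word 0xd1134844
seq [22+:10] = (word>>22) & 0x3ff = 836
addr_hi [19+:3] = (word>>19) & 0x7 = 2
type [15+:4] = (word>>15) & 0xf = 6
len [6+:9] = (word>>6) & 0x1ff = 289
slot [4+:2] = (word>>4) & 0x3 = 0
opcode [0+:4] = (word>>0) & 0xf = 4  ←
opcode signed 4b, MSB=0: value = 4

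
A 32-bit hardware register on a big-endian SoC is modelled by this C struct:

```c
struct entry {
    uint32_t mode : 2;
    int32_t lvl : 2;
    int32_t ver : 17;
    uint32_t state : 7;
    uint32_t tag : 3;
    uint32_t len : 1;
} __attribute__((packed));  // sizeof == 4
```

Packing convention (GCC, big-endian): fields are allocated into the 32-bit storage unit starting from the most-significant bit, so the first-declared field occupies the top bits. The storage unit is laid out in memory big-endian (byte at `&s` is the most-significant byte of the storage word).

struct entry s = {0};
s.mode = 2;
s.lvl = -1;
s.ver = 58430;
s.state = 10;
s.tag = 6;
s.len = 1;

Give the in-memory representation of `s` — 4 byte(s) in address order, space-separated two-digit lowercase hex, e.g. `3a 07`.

b7 21 f0 ad

mode (2b) val=2 bits=0x2 at bit 30: 0x80000000
lvl (2b) val=-1 bits=0x3 at bit 28: 0xb0000000
ver (17b) val=58430 bits=0xe43e at bit 11: 0xb721f000
state (7b) val=10 bits=0xa at bit 4: 0xb721f0a0
tag (3b) val=6 bits=0x6 at bit 1: 0xb721f0ac
len (1b) val=1 bits=0x1 at bit 0: 0xb721f0ad
word = 0xb721f0ad → big-endian bytes:
  [0]=0xb7  [1]=0x21  [2]=0xf0  [3]=0xad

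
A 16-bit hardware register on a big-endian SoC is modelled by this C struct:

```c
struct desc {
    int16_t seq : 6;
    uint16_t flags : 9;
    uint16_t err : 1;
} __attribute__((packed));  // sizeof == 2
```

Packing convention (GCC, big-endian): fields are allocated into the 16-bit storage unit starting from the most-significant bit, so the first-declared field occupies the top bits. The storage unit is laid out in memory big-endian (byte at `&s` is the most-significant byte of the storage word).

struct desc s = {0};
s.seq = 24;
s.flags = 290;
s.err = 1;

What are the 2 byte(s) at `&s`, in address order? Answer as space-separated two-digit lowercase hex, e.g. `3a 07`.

62 45

[10+:6] seq=24 & 0x3f = 0x18; word=0x6000
[1+:9] flags=290 & 0x1ff = 0x122; word=0x6244
[0+:1] err=1 & 0x1 = 0x1; word=0x6245
word = 0x6245 → big-endian bytes:
  [0]=0x62  [1]=0x45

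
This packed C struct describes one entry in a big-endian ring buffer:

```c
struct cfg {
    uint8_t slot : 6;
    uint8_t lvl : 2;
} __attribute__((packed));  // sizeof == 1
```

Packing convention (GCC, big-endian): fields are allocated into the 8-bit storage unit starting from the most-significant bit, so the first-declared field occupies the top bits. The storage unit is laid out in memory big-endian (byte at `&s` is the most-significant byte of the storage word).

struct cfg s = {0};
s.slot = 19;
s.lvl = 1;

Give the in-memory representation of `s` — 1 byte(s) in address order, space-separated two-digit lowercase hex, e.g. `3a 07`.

4d

[2+:6] slot=19 & 0x3f = 0x13; word=0x4c
[0+:2] lvl=1 & 0x3 = 0x1; word=0x4d
word = 0x4d → big-endian bytes:
  [0]=0x4d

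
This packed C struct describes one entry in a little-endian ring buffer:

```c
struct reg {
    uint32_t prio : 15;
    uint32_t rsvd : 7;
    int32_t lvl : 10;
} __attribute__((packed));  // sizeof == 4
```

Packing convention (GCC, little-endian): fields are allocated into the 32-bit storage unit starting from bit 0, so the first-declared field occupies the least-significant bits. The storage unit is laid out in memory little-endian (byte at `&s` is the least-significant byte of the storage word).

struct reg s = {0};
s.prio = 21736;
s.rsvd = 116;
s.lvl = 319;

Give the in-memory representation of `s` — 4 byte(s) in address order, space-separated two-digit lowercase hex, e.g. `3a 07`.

e8 54 fa 4f

[0+:15] prio=21736 & 0x7fff = 0x54e8; word=0x000054e8
[15+:7] rsvd=116 & 0x7f = 0x74; word=0x003a54e8
[22+:10] lvl=319 & 0x3ff = 0x13f; word=0x4ffa54e8
word = 0x4ffa54e8 → little-endian bytes:
  [0]=0xe8  [1]=0x54  [2]=0xfa  [3]=0x4f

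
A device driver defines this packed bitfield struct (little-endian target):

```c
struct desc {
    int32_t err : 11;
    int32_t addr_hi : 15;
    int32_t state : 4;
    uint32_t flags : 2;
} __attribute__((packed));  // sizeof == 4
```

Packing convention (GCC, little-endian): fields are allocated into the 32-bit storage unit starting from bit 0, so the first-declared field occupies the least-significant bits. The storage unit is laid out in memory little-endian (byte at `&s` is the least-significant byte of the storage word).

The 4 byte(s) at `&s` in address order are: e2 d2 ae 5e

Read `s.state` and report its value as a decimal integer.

7

[0]=0xe2 [1]=0xd2 [2]=0xae [3]=0x5e (little-endian) → word 0x5eaed2e2
err [0+:11] = (word>>0) & 0x7ff = 738
addr_hi [11+:15] = (word>>11) & 0x7fff = 21978
state [26+:4] = (word>>26) & 0xf = 7  ←
flags [30+:2] = (word>>30) & 0x3 = 1
state signed 4b, MSB=0: value = 7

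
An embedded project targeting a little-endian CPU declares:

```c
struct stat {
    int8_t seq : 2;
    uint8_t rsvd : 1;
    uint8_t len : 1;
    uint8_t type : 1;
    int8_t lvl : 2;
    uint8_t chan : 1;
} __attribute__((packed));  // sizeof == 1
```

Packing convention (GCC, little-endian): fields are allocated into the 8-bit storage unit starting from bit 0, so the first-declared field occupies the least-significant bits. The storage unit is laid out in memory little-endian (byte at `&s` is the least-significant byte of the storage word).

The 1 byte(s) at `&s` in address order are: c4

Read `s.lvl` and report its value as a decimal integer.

-2

[0]=0xc4 (little-endian) → word 0xc4
seq:2 @ bit 0 → (0xc4>>0)&0x3 = 0x0
rsvd:1 @ bit 2 → (0xc4>>2)&0x1 = 0x1
len:1 @ bit 3 → (0xc4>>3)&0x1 = 0x0
type:1 @ bit 4 → (0xc4>>4)&0x1 = 0x0
lvl:2 @ bit 5 → (0xc4>>5)&0x3 = 0x2  ←
chan:1 @ bit 7 → (0xc4>>7)&0x1 = 0x1
lvl signed 2b, MSB=1: 2 - 4 = -2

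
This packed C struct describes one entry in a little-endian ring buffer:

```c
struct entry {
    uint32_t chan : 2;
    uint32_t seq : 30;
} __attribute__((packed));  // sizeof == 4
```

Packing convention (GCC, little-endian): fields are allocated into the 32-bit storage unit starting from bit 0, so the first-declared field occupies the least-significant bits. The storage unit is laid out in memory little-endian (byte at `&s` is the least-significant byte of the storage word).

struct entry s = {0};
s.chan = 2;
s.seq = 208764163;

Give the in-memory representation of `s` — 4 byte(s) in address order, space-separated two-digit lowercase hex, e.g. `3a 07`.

0e f4 c5 31

[0+:2] chan=2 & 0x3 = 0x2; word=0x00000002
[2+:30] seq=208764163 & 0x3fffffff = 0xc717d03; word=0x31c5f40e
word = 0x31c5f40e → little-endian bytes:
  [0]=0x0e  [1]=0xf4  [2]=0xc5  [3]=0x31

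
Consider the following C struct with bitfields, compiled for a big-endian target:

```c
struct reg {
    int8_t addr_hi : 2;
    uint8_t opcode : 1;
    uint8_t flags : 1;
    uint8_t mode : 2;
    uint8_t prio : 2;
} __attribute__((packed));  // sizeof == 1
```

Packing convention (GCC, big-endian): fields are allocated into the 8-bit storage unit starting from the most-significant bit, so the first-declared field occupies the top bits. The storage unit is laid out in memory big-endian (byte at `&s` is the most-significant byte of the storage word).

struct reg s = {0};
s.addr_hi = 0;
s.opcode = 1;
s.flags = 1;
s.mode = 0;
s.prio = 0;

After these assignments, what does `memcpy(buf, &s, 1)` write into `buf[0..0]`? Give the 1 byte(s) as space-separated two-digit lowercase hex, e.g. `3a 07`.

addr_hi (2b) val=0 bits=0x0 at bit 6: 0x00
opcode (1b) val=1 bits=0x1 at bit 5: 0x20
flags (1b) val=1 bits=0x1 at bit 4: 0x30
mode (2b) val=0 bits=0x0 at bit 2: 0x30
prio (2b) val=0 bits=0x0 at bit 0: 0x30
word = 0x30 → big-endian bytes:
  [0]=0x30

30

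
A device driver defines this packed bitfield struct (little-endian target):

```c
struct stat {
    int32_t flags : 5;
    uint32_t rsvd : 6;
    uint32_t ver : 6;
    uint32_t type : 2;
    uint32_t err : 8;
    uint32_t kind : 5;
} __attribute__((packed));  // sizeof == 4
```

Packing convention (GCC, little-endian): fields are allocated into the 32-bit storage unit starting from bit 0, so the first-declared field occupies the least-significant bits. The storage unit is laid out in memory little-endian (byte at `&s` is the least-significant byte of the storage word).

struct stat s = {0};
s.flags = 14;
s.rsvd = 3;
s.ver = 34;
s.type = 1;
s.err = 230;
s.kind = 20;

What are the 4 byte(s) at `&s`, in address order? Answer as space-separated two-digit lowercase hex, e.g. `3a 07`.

flags:5 = 14 → 0xe << 0 → word 0x0000000e
rsvd:6 = 3 → 0x3 << 5 → word 0x0000006e
ver:6 = 34 → 0x22 << 11 → word 0x0001106e
type:2 = 1 → 0x1 << 17 → word 0x0003106e
err:8 = 230 → 0xe6 << 19 → word 0x0733106e
kind:5 = 20 → 0x14 << 27 → word 0xa733106e
word = 0xa733106e → little-endian bytes:
  [0]=0x6e  [1]=0x10  [2]=0x33  [3]=0xa7

6e 10 33 a7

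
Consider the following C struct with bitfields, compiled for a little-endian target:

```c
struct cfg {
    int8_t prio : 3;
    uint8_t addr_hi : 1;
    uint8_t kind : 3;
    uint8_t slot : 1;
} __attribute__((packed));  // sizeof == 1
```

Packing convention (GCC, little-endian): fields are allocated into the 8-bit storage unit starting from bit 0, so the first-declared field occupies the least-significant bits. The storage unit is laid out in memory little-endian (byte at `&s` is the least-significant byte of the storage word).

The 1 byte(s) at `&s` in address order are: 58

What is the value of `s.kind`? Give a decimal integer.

[0]=0x58 (little-endian) → word 0x58
prio [0+:3] = (word>>0) & 0x7 = 0
addr_hi [3+:1] = (word>>3) & 0x1 = 1
kind [4+:3] = (word>>4) & 0x7 = 5  ←
slot [7+:1] = (word>>7) & 0x1 = 0

5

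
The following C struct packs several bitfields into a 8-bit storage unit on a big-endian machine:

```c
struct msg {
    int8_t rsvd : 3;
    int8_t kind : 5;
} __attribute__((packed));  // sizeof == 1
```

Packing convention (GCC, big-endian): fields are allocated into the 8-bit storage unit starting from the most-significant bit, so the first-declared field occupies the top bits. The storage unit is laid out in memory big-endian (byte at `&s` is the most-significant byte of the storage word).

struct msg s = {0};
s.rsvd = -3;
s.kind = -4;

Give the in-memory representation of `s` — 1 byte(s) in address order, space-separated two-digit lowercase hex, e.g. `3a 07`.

bc

[5+:3] rsvd=-3 & 0x7 = 0x5; word=0xa0
[0+:5] kind=-4 & 0x1f = 0x1c; word=0xbc
word = 0xbc → big-endian bytes:
  [0]=0xbc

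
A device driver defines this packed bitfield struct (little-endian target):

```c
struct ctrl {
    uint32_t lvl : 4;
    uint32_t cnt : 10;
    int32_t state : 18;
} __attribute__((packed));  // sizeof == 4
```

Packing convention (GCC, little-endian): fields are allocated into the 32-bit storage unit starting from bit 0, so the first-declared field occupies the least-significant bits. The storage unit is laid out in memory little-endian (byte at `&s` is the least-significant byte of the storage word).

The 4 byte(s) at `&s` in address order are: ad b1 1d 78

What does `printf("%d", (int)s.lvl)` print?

[0]=0xad [1]=0xb1 [2]=0x1d [3]=0x78 (little-endian) → word 0x781db1ad
lvl:4 @ bit 0 → (0x781db1ad>>0)&0xf = 0xd  ←
cnt:10 @ bit 4 → (0x781db1ad>>4)&0x3ff = 0x31a
state:18 @ bit 14 → (0x781db1ad>>14)&0x3ffff = 0x1e076

13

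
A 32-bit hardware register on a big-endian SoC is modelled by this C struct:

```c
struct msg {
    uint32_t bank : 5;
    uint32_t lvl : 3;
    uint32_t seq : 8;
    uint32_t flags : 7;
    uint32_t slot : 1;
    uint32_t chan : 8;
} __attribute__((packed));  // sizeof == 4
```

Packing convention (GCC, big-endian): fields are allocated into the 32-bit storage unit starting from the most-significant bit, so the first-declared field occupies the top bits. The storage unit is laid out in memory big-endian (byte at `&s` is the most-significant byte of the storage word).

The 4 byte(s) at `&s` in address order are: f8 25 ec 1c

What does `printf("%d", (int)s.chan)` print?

[0]=0xf8 [1]=0x25 [2]=0xec [3]=0x1c (big-endian) → word 0xf825ec1c
bank:5 @ bit 27 → (0xf825ec1c>>27)&0x1f = 0x1f
lvl:3 @ bit 24 → (0xf825ec1c>>24)&0x7 = 0x0
seq:8 @ bit 16 → (0xf825ec1c>>16)&0xff = 0x25
flags:7 @ bit 9 → (0xf825ec1c>>9)&0x7f = 0x76
slot:1 @ bit 8 → (0xf825ec1c>>8)&0x1 = 0x0
chan:8 @ bit 0 → (0xf825ec1c>>0)&0xff = 0x1c  ←

28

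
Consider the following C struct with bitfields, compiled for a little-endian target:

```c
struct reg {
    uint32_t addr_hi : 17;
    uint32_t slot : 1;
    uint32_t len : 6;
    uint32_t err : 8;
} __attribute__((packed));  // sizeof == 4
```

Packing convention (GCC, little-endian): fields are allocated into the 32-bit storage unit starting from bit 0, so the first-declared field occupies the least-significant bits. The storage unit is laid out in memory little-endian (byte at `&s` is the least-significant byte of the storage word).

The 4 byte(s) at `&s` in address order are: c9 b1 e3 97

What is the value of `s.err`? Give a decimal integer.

151

[0]=0xc9 [1]=0xb1 [2]=0xe3 [3]=0x97 (little-endian) → word 0x97e3b1c9
addr_hi:17 @ bit 0 → (0x97e3b1c9>>0)&0x1ffff = 0x1b1c9
slot:1 @ bit 17 → (0x97e3b1c9>>17)&0x1 = 0x1
len:6 @ bit 18 → (0x97e3b1c9>>18)&0x3f = 0x38
err:8 @ bit 24 → (0x97e3b1c9>>24)&0xff = 0x97  ←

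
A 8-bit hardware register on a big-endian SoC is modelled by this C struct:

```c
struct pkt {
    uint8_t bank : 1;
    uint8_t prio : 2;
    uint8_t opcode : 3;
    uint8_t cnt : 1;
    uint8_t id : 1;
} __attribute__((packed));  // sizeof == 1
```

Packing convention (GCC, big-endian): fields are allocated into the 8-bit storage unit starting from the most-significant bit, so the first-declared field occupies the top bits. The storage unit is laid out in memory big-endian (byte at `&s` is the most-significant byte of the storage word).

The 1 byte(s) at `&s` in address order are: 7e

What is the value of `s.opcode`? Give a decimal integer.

[0]=0x7e (big-endian) → word 0x7e
bank [7+:1] = (word>>7) & 0x1 = 0
prio [5+:2] = (word>>5) & 0x3 = 3
opcode [2+:3] = (word>>2) & 0x7 = 7  ←
cnt [1+:1] = (word>>1) & 0x1 = 1
id [0+:1] = (word>>0) & 0x1 = 0

7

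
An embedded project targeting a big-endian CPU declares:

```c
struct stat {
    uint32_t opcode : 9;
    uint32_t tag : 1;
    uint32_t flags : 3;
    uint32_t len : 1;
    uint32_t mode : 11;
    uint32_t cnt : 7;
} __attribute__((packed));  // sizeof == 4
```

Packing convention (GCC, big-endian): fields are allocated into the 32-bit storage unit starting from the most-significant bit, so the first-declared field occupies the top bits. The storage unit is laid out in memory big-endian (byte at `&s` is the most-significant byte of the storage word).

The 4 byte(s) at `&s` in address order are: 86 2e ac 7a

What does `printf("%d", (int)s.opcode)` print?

[0]=0x86 [1]=0x2e [2]=0xac [3]=0x7a (big-endian) → word 0x862eac7a
opcode:9 @ bit 23 → (0x862eac7a>>23)&0x1ff = 0x10c  ←
tag:1 @ bit 22 → (0x862eac7a>>22)&0x1 = 0x0
flags:3 @ bit 19 → (0x862eac7a>>19)&0x7 = 0x5
len:1 @ bit 18 → (0x862eac7a>>18)&0x1 = 0x1
mode:11 @ bit 7 → (0x862eac7a>>7)&0x7ff = 0x558
cnt:7 @ bit 0 → (0x862eac7a>>0)&0x7f = 0x7a

268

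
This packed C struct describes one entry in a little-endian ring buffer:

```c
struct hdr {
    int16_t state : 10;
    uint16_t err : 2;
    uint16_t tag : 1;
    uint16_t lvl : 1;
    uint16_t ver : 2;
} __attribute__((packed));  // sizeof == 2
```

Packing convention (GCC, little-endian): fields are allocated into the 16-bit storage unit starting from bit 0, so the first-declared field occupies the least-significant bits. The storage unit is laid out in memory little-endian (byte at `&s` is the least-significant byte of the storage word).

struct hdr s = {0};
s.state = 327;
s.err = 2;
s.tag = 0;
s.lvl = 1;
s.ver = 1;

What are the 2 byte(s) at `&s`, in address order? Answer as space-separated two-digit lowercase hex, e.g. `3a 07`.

state (10b) val=327 bits=0x147 at bit 0: 0x0147
err (2b) val=2 bits=0x2 at bit 10: 0x0947
tag (1b) val=0 bits=0x0 at bit 12: 0x0947
lvl (1b) val=1 bits=0x1 at bit 13: 0x2947
ver (2b) val=1 bits=0x1 at bit 14: 0x6947
word = 0x6947 → little-endian bytes:
  [0]=0x47  [1]=0x69

47 69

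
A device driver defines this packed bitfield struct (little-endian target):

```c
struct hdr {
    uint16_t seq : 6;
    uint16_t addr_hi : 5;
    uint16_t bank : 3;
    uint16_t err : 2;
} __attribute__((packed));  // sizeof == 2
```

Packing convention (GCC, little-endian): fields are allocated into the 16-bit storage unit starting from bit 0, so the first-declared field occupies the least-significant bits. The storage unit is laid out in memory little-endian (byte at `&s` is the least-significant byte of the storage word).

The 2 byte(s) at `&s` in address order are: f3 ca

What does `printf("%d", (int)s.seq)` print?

[0]=0xf3 [1]=0xca (little-endian) → word 0xcaf3
seq:6 @ bit 0 → (0xcaf3>>0)&0x3f = 0x33  ←
addr_hi:5 @ bit 6 → (0xcaf3>>6)&0x1f = 0xb
bank:3 @ bit 11 → (0xcaf3>>11)&0x7 = 0x1
err:2 @ bit 14 → (0xcaf3>>14)&0x3 = 0x3

51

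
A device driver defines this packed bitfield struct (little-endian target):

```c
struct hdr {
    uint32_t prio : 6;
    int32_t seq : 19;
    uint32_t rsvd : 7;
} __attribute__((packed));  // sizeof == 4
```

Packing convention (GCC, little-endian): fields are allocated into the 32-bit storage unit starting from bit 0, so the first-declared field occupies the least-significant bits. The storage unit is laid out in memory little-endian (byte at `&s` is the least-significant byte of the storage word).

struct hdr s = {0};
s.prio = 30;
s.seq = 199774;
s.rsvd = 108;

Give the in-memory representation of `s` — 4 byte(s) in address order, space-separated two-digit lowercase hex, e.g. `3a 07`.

[0+:6] prio=30 & 0x3f = 0x1e; word=0x0000001e
[6+:19] seq=199774 & 0x7ffff = 0x30c5e; word=0x00c3179e
[25+:7] rsvd=108 & 0x7f = 0x6c; word=0xd8c3179e
word = 0xd8c3179e → little-endian bytes:
  [0]=0x9e  [1]=0x17  [2]=0xc3  [3]=0xd8

9e 17 c3 d8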